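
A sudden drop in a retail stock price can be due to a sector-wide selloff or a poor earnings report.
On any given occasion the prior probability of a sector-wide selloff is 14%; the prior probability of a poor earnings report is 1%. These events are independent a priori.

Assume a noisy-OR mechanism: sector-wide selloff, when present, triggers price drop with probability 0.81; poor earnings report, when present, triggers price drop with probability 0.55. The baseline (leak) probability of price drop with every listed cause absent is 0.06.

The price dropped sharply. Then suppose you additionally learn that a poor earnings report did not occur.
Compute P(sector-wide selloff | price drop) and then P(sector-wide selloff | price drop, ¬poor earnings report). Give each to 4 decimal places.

Under noisy-OR, P(price drop | causes) = 1 − (1−0.06)·∏(1−qᵢ) over the active causes.
For the numerator, keep only sector-wide selloff=true terms: 0.113846 + 0.001287 = 0.115133
Denominator P(price drop): 0.06×0.86×0.99 + 0.577×0.86×0.01 + 0.8214×0.14×0.99 + 0.91963×0.14×0.01 = 0.171179
P(sector-wide selloff | price drop) = 0.115133/0.171179 ≈ 0.6726

Now condition on the additional information:
For the numerator, keep only sector-wide selloff=true terms: 0.8214*0.14 = 0.114996
Denominator P(price drop | ¬poor earnings report): 0.06*0.86 + 0.8214*0.14 = 0.166596
P(sector-wide selloff | price drop, ¬poor earnings report) = 0.114996/0.166596 ≈ 0.6903

P(sector-wide selloff | price drop) ≈ 0.6726; P(sector-wide selloff | price drop, ¬poor earnings report) ≈ 0.6903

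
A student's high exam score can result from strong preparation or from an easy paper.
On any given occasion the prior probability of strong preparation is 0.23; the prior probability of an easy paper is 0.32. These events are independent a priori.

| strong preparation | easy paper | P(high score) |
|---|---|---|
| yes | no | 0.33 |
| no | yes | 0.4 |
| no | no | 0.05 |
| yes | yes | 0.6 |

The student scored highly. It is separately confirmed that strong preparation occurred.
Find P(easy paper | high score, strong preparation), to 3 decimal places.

P(easy paper | high score, strong preparation) ≈ 0.461

By total probability over both values of easy paper:
  P(high score | strong preparation) = 0.33*0.68 + 0.6*0.32
        = 0.224400 + 0.192000 = 0.416400
Keeping only the easy paper-present terms gives 0.192000, so
  P(easy paper | high score, strong preparation) = 0.192000 / 0.416400 ≈ 0.461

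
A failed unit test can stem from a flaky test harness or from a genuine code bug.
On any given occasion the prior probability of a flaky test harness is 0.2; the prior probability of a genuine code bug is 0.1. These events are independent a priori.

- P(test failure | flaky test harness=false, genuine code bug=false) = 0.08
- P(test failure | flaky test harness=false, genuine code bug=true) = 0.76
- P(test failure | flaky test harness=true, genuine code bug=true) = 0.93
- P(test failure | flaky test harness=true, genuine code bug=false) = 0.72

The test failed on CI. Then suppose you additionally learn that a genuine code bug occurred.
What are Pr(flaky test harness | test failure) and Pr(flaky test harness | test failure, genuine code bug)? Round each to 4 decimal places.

Enumerate the 4 (flaky test harness, genuine code bug) configurations and weight by the priors:
  P(test failure) = 0.08×0.8×0.9 + 0.76×0.8×0.1 + 0.72×0.2×0.9 + 0.93×0.2×0.1
        = 0.057600 + 0.060800 + 0.129600 + 0.018600 = 0.266600
Configurations with flaky test harness contribute 0.148200, so
  P(flaky test harness | test failure) = 0.148200 / 0.266600 ≈ 0.5559

Now also conditioning on genuine code bug=true:
P(test failure | genuine code bug) = 0.76·0.8 + 0.93·0.2 = 0.608000 + 0.186000 = 0.794000
Of this, 0.186000 comes from 0.93·0.2 (the flaky test harness=true cases).
Hence the posterior is 0.186000/0.794000 ≈ 0.2343.

Pr(flaky test harness | test failure) ≈ 0.5559; Pr(flaky test harness | test failure, genuine code bug) ≈ 0.2343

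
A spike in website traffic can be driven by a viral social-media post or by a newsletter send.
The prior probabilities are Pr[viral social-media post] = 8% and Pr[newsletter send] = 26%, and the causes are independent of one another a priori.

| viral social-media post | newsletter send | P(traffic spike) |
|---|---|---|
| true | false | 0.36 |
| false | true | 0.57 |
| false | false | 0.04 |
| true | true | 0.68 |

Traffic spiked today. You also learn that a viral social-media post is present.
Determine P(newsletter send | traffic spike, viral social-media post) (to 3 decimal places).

P(newsletter send | traffic spike, viral social-media post) ≈ 0.399

Weight on newsletter send=true, given the evidence: 0.68×0.26 = 0.176800
Denominator P(traffic spike | viral social-media post): 0.36×0.74 + 0.68×0.26 = 0.443200
P(newsletter send | traffic spike, viral social-media post) = 0.176800/0.443200 ≈ 0.399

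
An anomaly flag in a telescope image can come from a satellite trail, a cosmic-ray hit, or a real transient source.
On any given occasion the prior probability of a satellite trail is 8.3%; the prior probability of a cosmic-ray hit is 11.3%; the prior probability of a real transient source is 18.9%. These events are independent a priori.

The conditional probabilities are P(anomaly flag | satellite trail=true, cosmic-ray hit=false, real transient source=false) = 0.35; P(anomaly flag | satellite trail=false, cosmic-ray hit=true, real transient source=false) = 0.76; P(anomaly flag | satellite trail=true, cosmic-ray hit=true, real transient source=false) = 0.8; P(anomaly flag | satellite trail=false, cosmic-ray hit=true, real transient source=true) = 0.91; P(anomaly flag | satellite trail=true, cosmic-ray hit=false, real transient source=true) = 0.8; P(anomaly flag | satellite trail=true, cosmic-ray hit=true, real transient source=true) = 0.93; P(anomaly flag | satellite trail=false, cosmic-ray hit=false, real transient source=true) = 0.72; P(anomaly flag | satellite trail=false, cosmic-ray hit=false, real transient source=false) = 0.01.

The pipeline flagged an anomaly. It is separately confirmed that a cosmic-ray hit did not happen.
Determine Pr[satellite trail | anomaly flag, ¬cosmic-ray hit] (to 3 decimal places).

By total probability over the 4 (satellite trail, real transient source) configurations:
  P(anomaly flag | ¬cosmic-ray hit) = 0.01×0.917×0.811 + 0.72×0.917×0.189 + 0.35×0.083×0.811 + 0.8×0.083×0.189
        = 0.007437 + 0.124785 + 0.023560 + 0.012550 = 0.168332
Configurations with satellite trail contribute 0.036110, so
  P(satellite trail | anomaly flag, ¬cosmic-ray hit) = 0.036110 / 0.168332 ≈ 0.215

Pr[satellite trail | anomaly flag, ¬cosmic-ray hit] ≈ 0.215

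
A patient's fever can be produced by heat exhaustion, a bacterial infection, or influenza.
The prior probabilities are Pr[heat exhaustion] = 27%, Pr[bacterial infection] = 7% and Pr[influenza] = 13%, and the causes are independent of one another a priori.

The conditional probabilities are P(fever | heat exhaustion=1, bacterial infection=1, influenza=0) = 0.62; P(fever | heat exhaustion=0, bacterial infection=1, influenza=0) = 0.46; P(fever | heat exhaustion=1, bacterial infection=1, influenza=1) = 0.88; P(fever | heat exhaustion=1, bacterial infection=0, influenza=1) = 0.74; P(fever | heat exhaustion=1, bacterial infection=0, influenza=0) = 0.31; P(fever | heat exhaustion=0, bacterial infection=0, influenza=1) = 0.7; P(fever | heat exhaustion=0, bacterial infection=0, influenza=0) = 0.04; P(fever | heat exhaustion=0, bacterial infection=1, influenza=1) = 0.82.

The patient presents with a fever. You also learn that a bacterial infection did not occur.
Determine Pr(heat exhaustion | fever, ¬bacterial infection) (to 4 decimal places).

Pr(heat exhaustion | fever, ¬bacterial infection) ≈ 0.5183

P(fever | ¬bacterial infection) = 0.04*0.73*0.87 + 0.7*0.73*0.13 + 0.31*0.27*0.87 + 0.74*0.27*0.13 = 0.025404 + 0.066430 + 0.072819 + 0.025974 = 0.190627
Restricting to configurations with heat exhaustion present: 0.072819 + 0.025974 = 0.098793.
Hence the posterior is 0.098793/0.190627 ≈ 0.5183.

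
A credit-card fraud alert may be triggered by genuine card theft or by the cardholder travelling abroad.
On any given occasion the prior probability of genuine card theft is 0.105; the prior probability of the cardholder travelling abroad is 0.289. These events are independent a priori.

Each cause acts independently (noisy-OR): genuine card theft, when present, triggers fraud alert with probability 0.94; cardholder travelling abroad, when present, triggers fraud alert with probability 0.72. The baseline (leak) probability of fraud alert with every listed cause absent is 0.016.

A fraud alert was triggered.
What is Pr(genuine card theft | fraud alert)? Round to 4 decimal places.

Under noisy-OR, P(fraud alert | causes) = 1 − (1−0.016)·∏(1−qᵢ) over the active causes.
By total probability over the 4 (genuine card theft, cardholder travelling abroad) configurations:
  P(fraud alert) = 0.016·0.895·0.711 + 0.72448·0.895·0.289 + 0.94096·0.105·0.711 + 0.983469·0.105·0.289
        = 0.010182 + 0.187390 + 0.070247 + 0.029843 = 0.297662
Configurations with genuine card theft contribute 0.100090, so
  P(genuine card theft | fraud alert) = 0.100090 / 0.297662 ≈ 0.3363

Pr(genuine card theft | fraud alert) ≈ 0.3363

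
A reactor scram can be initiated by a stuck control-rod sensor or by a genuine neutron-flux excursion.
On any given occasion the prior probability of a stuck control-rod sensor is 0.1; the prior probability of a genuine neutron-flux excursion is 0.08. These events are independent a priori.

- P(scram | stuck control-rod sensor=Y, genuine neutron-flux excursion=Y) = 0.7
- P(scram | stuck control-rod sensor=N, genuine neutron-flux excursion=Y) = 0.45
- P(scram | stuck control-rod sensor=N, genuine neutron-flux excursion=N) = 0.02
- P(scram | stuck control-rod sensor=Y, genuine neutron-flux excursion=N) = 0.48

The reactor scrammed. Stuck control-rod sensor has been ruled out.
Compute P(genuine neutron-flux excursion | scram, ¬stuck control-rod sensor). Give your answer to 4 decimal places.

For the numerator, keep only genuine neutron-flux excursion=true terms: 0.45*0.08 = 0.036000
Normalizer over all consistent configurations: 0.02*0.92 + 0.45*0.08 = 0.054400
Posterior = 0.036000 / 0.054400 ≈ 0.6618

P(genuine neutron-flux excursion | scram, ¬stuck control-rod sensor) ≈ 0.6618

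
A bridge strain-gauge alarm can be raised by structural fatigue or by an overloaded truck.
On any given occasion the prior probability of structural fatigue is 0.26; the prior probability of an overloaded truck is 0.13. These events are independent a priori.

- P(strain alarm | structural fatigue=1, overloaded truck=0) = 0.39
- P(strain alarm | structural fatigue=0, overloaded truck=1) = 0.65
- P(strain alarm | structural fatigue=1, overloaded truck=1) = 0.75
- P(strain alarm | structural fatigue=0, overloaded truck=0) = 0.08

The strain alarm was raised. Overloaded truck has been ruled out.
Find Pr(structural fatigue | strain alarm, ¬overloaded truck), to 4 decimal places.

Pr(structural fatigue | strain alarm, ¬overloaded truck) ≈ 0.6314

Enumerate both values of structural fatigue and weight by the priors:
  P(strain alarm | ¬overloaded truck) = 0.08·0.74 + 0.39·0.26
        = 0.059200 + 0.101400 = 0.160600
Keeping only the structural fatigue-present terms gives 0.101400, so
  P(structural fatigue | strain alarm, ¬overloaded truck) = 0.101400 / 0.160600 ≈ 0.6314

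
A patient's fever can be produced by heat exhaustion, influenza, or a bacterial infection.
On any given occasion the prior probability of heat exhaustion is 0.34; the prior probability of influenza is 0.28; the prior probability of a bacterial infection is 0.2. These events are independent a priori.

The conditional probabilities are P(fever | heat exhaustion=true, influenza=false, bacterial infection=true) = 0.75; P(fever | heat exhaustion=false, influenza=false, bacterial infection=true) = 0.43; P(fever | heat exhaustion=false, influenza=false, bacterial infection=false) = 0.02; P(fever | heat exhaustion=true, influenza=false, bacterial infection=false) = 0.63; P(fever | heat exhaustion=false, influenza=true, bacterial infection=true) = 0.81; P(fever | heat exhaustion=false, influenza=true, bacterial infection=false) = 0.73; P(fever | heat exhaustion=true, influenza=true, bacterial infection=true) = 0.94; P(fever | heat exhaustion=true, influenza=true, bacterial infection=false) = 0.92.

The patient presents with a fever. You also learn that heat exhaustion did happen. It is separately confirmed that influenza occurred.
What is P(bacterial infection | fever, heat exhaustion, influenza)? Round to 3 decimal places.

P(fever | heat exhaustion, influenza) = 0.92*0.8 + 0.94*0.2 = 0.736000 + 0.188000 = 0.924000
The bacterial infection-present share is 0.94*0.2 = 0.188000.
Hence the posterior is 0.188000/0.924000 ≈ 0.203.

P(bacterial infection | fever, heat exhaustion, influenza) ≈ 0.203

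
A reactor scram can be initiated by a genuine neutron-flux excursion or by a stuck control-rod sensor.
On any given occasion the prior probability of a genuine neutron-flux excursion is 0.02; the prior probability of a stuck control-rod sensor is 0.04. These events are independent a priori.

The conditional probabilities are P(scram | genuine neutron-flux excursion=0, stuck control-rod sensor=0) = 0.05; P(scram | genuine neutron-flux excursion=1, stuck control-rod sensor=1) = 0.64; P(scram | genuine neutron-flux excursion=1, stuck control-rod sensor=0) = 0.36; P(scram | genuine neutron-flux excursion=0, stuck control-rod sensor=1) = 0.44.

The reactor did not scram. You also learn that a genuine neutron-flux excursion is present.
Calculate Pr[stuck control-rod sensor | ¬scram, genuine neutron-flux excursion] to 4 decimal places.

P(¬scram | genuine neutron-flux excursion) = 0.64×0.96 + 0.36×0.04 = 0.614400 + 0.014400 = 0.628800
Of this, 0.014400 comes from 0.36×0.04 (the stuck control-rod sensor=true cases).
P(stuck control-rod sensor | ¬scram, genuine neutron-flux excursion) = 0.014400 / 0.628800 ≈ 0.0229

Pr[stuck control-rod sensor | ¬scram, genuine neutron-flux excursion] ≈ 0.0229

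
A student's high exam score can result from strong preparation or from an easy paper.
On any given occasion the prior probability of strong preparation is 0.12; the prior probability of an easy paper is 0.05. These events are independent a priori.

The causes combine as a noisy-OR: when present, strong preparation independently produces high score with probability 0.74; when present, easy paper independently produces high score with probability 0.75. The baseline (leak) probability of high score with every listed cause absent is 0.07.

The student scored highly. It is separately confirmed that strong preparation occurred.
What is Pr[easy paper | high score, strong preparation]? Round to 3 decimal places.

Pr[easy paper | high score, strong preparation] ≈ 0.061

Under noisy-OR, P(high score | causes) = 1 − (1−0.07)·∏(1−qᵢ) over the active causes.
Sum P(high score|·) weighted by the priors over both values of easy paper:
  P(high score | strong preparation) = 0.7582*0.95 + 0.93955*0.05
        = 0.720290 + 0.046978 = 0.767268
The terms with easy paper present sum to 0.046978, so
  P(easy paper | high score, strong preparation) = 0.046978 / 0.767268 ≈ 0.061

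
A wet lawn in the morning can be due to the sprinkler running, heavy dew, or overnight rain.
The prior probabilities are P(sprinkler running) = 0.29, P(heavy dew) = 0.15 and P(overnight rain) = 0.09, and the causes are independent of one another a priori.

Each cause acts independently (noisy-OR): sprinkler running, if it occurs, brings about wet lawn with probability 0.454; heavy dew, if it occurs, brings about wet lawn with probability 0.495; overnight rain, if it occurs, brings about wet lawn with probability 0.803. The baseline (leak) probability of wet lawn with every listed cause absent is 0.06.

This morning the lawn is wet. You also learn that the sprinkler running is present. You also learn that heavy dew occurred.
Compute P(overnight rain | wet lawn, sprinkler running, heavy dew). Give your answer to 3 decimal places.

Under noisy-OR, P(wet lawn | causes) = 1 − (1−0.06)·∏(1−qᵢ) over the active causes.
Sum P(wet lawn|·) weighted by the priors over both values of overnight rain:
  P(wet lawn | sprinkler running, heavy dew) = 0.740814×0.91 + 0.94894×0.09
        = 0.674141 + 0.085405 = 0.759546
Keeping only the overnight rain-present terms gives 0.085405, so
  P(overnight rain | wet lawn, sprinkler running, heavy dew) = 0.085405 / 0.759546 ≈ 0.112

P(overnight rain | wet lawn, sprinkler running, heavy dew) ≈ 0.112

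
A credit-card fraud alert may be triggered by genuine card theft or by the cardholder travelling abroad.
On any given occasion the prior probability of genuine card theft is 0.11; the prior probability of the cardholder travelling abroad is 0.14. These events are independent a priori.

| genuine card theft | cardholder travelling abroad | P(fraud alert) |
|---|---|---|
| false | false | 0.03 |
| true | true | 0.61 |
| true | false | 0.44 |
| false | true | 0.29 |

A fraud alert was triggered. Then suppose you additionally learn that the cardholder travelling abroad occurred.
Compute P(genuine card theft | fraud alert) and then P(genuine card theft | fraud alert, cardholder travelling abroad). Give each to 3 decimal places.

P(genuine card theft | fraud alert) ≈ 0.463; P(genuine card theft | fraud alert, cardholder travelling abroad) ≈ 0.206

Enumerate the 4 (genuine card theft, cardholder travelling abroad) configurations and weight by the priors:
  P(fraud alert) = 0.03·0.89·0.86 + 0.29·0.89·0.14 + 0.44·0.11·0.86 + 0.61·0.11·0.14
        = 0.022962 + 0.036134 + 0.041624 + 0.009394 = 0.110114
Keeping only the genuine card theft-present terms gives 0.051018, so
  P(genuine card theft | fraud alert) = 0.051018 / 0.110114 ≈ 0.463

Now also conditioning on cardholder travelling abroad=true:
P(fraud alert | cardholder travelling abroad) = 0.29·0.89 + 0.61·0.11 = 0.258100 + 0.067100 = 0.325200
Restricting to configurations with genuine card theft present: 0.61·0.11 = 0.067100.
P(genuine card theft | fraud alert, cardholder travelling abroad) = 0.067100 / 0.325200 ≈ 0.206
The drop from 0.463 to 0.206 is the explaining-away (discounting) effect.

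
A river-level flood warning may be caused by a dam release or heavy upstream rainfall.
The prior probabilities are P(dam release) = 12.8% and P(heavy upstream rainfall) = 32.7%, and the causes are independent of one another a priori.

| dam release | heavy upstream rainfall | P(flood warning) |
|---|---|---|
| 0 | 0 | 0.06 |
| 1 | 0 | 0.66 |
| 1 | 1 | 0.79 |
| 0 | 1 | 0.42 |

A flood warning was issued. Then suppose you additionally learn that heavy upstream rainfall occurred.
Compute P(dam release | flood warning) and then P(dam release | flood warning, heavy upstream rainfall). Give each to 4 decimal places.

P(dam release | flood warning) ≈ 0.3672; P(dam release | flood warning, heavy upstream rainfall) ≈ 0.2164

P(flood warning) = 0.06*0.872*0.673 + 0.42*0.872*0.327 + 0.66*0.128*0.673 + 0.79*0.128*0.327 = 0.035211 + 0.119760 + 0.056855 + 0.033066 = 0.244892
Of this, 0.089921 comes from 0.056855 + 0.033066 (the dam release=true cases).
So P(dam release | flood warning) = 0.089921/0.244892 ≈ 0.3672.

Now also conditioning on heavy upstream rainfall=true:
Enumerate both values of dam release and weight by the priors:
  P(flood warning | heavy upstream rainfall) = 0.42·0.872 + 0.79·0.128
        = 0.366240 + 0.101120 = 0.467360
Keeping only the dam release-present terms gives 0.101120, so
  P(dam release | flood warning, heavy upstream rainfall) = 0.101120 / 0.467360 ≈ 0.2164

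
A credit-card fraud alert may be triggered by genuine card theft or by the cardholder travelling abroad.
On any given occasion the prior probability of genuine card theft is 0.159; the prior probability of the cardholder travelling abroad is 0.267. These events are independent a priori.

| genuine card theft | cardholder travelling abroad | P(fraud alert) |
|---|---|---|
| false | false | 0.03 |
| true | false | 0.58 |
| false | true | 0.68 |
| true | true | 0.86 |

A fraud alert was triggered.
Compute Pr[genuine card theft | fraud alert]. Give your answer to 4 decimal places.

Pr[genuine card theft | fraud alert] ≈ 0.3782

P(fraud alert) = 0.03*0.841*0.733 + 0.68*0.841*0.267 + 0.58*0.159*0.733 + 0.86*0.159*0.267 = 0.018494 + 0.152692 + 0.067597 + 0.036510 = 0.275293
The genuine card theft-present share is 0.067597 + 0.036510 = 0.104107.
Hence the posterior is 0.104107/0.275293 ≈ 0.3782.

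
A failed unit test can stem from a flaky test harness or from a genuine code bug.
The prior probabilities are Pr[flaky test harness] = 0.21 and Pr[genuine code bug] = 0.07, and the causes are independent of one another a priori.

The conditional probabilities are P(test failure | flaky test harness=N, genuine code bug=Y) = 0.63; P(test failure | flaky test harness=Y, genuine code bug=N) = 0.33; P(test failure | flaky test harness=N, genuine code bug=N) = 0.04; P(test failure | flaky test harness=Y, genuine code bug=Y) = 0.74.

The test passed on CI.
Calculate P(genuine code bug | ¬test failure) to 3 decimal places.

P(genuine code bug | ¬test failure) ≈ 0.028

Sum P(¬test failure|·) weighted by the priors over the 4 (flaky test harness, genuine code bug) configurations:
  P(¬test failure) = 0.96×0.79×0.93 + 0.37×0.79×0.07 + 0.67×0.21×0.93 + 0.26×0.21×0.07
        = 0.705312 + 0.020461 + 0.130851 + 0.003822 = 0.860446
Configurations with genuine code bug contribute 0.024283, so
  P(genuine code bug | ¬test failure) = 0.024283 / 0.860446 ≈ 0.028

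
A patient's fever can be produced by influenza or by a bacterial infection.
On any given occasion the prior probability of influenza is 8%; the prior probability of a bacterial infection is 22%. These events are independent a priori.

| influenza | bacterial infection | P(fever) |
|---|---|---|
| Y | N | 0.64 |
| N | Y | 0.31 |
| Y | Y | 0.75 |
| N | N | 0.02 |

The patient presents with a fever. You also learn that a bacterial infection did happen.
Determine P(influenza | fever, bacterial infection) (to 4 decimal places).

P(influenza | fever, bacterial infection) ≈ 0.1738

P(fever | bacterial infection) = 0.31*0.92 + 0.75*0.08 = 0.285200 + 0.060000 = 0.345200
Restricting to configurations with influenza present: 0.75*0.08 = 0.060000.
Hence the posterior is 0.060000/0.345200 ≈ 0.1738.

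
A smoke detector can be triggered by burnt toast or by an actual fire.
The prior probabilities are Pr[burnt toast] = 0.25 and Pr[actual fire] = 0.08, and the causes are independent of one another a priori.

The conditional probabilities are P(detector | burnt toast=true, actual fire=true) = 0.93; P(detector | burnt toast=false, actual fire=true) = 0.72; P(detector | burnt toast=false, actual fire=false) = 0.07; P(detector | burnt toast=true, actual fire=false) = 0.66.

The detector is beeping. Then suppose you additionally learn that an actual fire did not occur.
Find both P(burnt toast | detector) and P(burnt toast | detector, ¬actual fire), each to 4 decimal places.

P(burnt toast | detector) ≈ 0.6506; P(burnt toast | detector, ¬actual fire) ≈ 0.7586

P(detector) = 0.07·0.75·0.92 + 0.72·0.75·0.08 + 0.66·0.25·0.92 + 0.93·0.25·0.08 = 0.048300 + 0.043200 + 0.151800 + 0.018600 = 0.261900
Restricting to configurations with burnt toast present: 0.151800 + 0.018600 = 0.170400.
So P(burnt toast | detector) = 0.170400/0.261900 ≈ 0.6506.

Now condition on the additional information:
Sum P(detector|·) weighted by the priors over both values of burnt toast:
  P(detector | ¬actual fire) = 0.07×0.75 + 0.66×0.25
        = 0.052500 + 0.165000 = 0.217500
The terms with burnt toast present sum to 0.165000, so
  P(burnt toast | detector, ¬actual fire) = 0.165000 / 0.217500 ≈ 0.7586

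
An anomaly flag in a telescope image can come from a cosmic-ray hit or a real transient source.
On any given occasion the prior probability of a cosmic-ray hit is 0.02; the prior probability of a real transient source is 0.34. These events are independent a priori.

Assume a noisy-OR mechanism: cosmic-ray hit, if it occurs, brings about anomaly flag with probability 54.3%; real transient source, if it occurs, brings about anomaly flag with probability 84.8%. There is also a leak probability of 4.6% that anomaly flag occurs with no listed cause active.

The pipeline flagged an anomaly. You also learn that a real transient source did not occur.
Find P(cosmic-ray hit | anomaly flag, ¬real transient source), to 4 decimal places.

P(cosmic-ray hit | anomaly flag, ¬real transient source) ≈ 0.2001

Under noisy-OR, P(anomaly flag | causes) = 1 − (1−0.046)·∏(1−qᵢ) over the active causes.
Enumerate both values of cosmic-ray hit and weight by the priors:
  P(anomaly flag | ¬real transient source) = 0.046*0.98 + 0.564022*0.02
        = 0.045080 + 0.011280 = 0.056360
Configurations with cosmic-ray hit contribute 0.011280, so
  P(cosmic-ray hit | anomaly flag, ¬real transient source) = 0.011280 / 0.056360 ≈ 0.2001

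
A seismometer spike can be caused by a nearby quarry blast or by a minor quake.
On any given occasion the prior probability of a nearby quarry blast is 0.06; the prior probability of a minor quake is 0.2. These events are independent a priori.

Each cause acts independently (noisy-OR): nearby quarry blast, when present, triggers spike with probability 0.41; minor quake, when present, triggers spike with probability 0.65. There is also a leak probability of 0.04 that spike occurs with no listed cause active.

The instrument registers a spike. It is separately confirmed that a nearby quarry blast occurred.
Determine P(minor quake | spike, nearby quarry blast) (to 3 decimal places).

P(minor quake | spike, nearby quarry blast) ≈ 0.316

Under noisy-OR, P(spike | causes) = 1 − (1−0.04)·∏(1−qᵢ) over the active causes.
Weight on minor quake=true, given the evidence: 0.80176·0.2 = 0.160352
Normalizer over all consistent configurations: 0.4336·0.8 + 0.80176·0.2 = 0.507232
P(minor quake | spike, nearby quarry blast) = 0.160352/0.507232 ≈ 0.316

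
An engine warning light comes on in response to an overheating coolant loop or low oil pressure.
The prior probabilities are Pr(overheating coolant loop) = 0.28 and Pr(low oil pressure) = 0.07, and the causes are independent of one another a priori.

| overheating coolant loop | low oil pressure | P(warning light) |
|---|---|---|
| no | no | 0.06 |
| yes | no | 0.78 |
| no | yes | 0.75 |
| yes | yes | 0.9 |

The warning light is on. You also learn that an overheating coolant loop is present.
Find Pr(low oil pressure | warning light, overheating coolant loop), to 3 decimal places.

Pr(low oil pressure | warning light, overheating coolant loop) ≈ 0.080

Sum P(warning light|·) weighted by the priors over both values of low oil pressure:
  P(warning light | overheating coolant loop) = 0.78×0.93 + 0.9×0.07
        = 0.725400 + 0.063000 = 0.788400
The terms with low oil pressure present sum to 0.063000, so
  P(low oil pressure | warning light, overheating coolant loop) = 0.063000 / 0.788400 ≈ 0.080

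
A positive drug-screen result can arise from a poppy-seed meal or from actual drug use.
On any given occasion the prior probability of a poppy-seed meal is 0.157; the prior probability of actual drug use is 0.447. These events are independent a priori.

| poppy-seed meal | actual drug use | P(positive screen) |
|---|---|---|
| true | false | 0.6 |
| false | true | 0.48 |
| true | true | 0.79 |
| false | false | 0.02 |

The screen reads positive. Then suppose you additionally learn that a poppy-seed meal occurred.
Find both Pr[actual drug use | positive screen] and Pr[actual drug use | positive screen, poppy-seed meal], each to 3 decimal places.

Enumerate the 4 (poppy-seed meal, actual drug use) configurations and weight by the priors:
  P(positive screen) = 0.02*0.843*0.553 + 0.48*0.843*0.447 + 0.6*0.157*0.553 + 0.79*0.157*0.447
        = 0.009324 + 0.180874 + 0.052093 + 0.055441 = 0.297732
Configurations with actual drug use contribute 0.236315, so
  P(actual drug use | positive screen) = 0.236315 / 0.297732 ≈ 0.794

With the extra evidence:
By total probability over both values of actual drug use:
  P(positive screen | poppy-seed meal) = 0.6*0.553 + 0.79*0.447
        = 0.331800 + 0.353130 = 0.684930
The terms with actual drug use present sum to 0.353130, so
  P(actual drug use | positive screen, poppy-seed meal) = 0.353130 / 0.684930 ≈ 0.516

Pr[actual drug use | positive screen] ≈ 0.794; Pr[actual drug use | positive screen, poppy-seed meal] ≈ 0.516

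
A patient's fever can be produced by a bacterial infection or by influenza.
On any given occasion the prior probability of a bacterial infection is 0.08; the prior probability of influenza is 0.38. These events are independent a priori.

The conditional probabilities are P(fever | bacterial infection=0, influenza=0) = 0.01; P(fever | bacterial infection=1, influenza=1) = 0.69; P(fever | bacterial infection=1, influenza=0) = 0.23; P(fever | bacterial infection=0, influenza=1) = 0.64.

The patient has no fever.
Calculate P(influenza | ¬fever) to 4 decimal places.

P(¬fever) = 0.99·0.92·0.62 + 0.36·0.92·0.38 + 0.77·0.08·0.62 + 0.31·0.08·0.38 = 0.564696 + 0.125856 + 0.038192 + 0.009424 = 0.738168
Of this, 0.135280 comes from 0.125856 + 0.009424 (the influenza=true cases).
P(influenza | ¬fever) = 0.135280 / 0.738168 ≈ 0.1833

P(influenza | ¬fever) ≈ 0.1833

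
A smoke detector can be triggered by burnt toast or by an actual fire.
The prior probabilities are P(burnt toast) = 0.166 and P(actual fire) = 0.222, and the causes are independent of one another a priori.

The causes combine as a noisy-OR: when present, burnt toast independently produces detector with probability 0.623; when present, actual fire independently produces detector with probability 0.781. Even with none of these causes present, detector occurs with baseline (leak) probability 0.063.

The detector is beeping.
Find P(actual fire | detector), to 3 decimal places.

Under noisy-OR, P(detector | causes) = 1 − (1−0.063)·∏(1−qᵢ) over the active causes.
For the numerator, keep only actual fire=true terms: 0.147155 + 0.034001 = 0.181156
Denominator P(detector): 0.063*0.834*0.778 + 0.794797*0.834*0.222 + 0.646751*0.166*0.778 + 0.922638*0.166*0.222 = 0.305561
P(actual fire | detector) = 0.181156/0.305561 ≈ 0.593

P(actual fire | detector) ≈ 0.593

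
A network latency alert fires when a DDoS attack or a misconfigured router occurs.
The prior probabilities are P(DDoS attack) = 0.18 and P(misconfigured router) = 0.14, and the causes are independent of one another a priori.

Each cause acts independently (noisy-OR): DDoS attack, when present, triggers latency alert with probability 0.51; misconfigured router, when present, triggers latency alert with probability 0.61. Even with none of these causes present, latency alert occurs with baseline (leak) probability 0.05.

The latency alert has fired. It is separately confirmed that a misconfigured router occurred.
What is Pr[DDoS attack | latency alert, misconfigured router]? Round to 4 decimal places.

Pr[DDoS attack | latency alert, misconfigured router] ≈ 0.2220

Under noisy-OR, P(latency alert | causes) = 1 − (1−0.05)·∏(1−qᵢ) over the active causes.
P(latency alert | misconfigured router) = 0.6295*0.82 + 0.818455*0.18 = 0.516190 + 0.147322 = 0.663512
Restricting to configurations with DDoS attack present: 0.818455*0.18 = 0.147322.
P(DDoS attack | latency alert, misconfigured router) = 0.147322 / 0.663512 ≈ 0.2220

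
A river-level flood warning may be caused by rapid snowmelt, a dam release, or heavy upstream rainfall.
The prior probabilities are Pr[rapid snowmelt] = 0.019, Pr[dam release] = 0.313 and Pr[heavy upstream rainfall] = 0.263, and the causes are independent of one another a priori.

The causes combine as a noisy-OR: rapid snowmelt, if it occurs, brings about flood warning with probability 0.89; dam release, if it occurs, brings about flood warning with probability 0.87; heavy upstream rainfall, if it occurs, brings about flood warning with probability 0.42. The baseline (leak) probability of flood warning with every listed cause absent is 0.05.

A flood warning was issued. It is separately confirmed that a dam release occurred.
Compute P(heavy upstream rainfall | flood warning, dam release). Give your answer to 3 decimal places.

P(heavy upstream rainfall | flood warning, dam release) ≈ 0.274

Under noisy-OR, P(flood warning | causes) = 1 − (1−0.05)·∏(1−qᵢ) over the active causes.
For the numerator, keep only heavy upstream rainfall=true terms: 0.239522 + 0.004958 = 0.244480
Denominator P(flood warning | dam release): 0.8765*0.981*0.737 + 0.92837*0.981*0.263 + 0.986415*0.019*0.737 + 0.992121*0.019*0.263 = 0.892000
Posterior = 0.244480 / 0.892000 ≈ 0.274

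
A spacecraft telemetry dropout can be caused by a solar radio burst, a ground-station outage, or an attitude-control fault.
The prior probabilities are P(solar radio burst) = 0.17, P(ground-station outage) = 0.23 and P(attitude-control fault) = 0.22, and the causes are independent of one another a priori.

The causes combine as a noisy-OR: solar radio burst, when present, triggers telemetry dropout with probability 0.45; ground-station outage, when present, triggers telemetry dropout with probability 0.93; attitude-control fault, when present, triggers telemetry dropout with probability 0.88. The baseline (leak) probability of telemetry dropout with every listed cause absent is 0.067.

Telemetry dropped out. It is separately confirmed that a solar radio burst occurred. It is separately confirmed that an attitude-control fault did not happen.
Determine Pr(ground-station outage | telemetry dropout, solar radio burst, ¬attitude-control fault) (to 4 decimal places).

Under noisy-OR, P(telemetry dropout | causes) = 1 − (1−0.067)·∏(1−qᵢ) over the active causes.
P(telemetry dropout | solar radio burst, ¬attitude-control fault) = 0.48685·0.77 + 0.964079·0.23 = 0.374874 + 0.221738 = 0.596612
Of this, 0.221738 comes from 0.964079·0.23 (the ground-station outage=true cases).
P(ground-station outage | telemetry dropout, solar radio burst, ¬attitude-control fault) = 0.221738 / 0.596612 ≈ 0.3717

Pr(ground-station outage | telemetry dropout, solar radio burst, ¬attitude-control fault) ≈ 0.3717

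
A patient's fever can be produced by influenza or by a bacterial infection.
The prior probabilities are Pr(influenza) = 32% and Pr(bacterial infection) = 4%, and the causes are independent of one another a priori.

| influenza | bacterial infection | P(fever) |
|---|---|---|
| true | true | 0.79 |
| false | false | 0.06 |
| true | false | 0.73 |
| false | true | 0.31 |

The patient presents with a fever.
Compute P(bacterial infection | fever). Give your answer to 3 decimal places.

Numerator (weight on configurations with bacterial infection): 0.008432 + 0.010112 = 0.018544
Denominator P(fever): 0.06*0.68*0.96 + 0.31*0.68*0.04 + 0.73*0.32*0.96 + 0.79*0.32*0.04 = 0.281968
Posterior = 0.018544 / 0.281968 ≈ 0.066

P(bacterial infection | fever) ≈ 0.066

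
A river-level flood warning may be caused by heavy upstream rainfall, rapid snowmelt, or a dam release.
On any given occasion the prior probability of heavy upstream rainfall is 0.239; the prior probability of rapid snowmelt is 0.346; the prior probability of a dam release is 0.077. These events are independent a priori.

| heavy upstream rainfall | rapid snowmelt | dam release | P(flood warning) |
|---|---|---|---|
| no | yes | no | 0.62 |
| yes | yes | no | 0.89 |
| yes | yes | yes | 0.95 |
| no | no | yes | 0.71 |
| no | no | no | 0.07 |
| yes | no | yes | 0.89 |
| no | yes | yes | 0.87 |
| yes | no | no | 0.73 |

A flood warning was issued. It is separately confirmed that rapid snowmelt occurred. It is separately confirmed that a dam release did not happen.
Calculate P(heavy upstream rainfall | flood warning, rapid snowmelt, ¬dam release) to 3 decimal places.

P(heavy upstream rainfall | flood warning, rapid snowmelt, ¬dam release) ≈ 0.311

P(flood warning | rapid snowmelt, ¬dam release) = 0.62×0.761 + 0.89×0.239 = 0.471820 + 0.212710 = 0.684530
Of this, 0.212710 comes from 0.89×0.239 (the heavy upstream rainfall=true cases).
So P(heavy upstream rainfall | flood warning, rapid snowmelt, ¬dam release) = 0.212710/0.684530 ≈ 0.311.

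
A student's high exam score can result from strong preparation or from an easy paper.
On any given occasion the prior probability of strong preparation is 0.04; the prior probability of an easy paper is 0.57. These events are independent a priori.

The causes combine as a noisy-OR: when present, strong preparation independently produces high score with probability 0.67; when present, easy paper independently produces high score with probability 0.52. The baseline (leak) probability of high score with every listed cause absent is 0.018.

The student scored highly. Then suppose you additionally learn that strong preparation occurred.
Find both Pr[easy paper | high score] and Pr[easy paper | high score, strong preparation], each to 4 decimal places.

Pr[easy paper | high score] ≈ 0.9418; Pr[easy paper | high score, strong preparation] ≈ 0.6235

Under noisy-OR, P(high score | causes) = 1 − (1−0.018)·∏(1−qᵢ) over the active causes.
P(high score) = 0.018·0.96·0.43 + 0.52864·0.96·0.57 + 0.67594·0.04·0.43 + 0.844451·0.04·0.57 = 0.007430 + 0.289272 + 0.011626 + 0.019253 = 0.327581
Restricting to configurations with easy paper present: 0.289272 + 0.019253 = 0.308525.
So P(easy paper | high score) = 0.308525/0.327581 ≈ 0.9418.

With the extra evidence:
Sum P(high score|·) weighted by the priors over both values of easy paper:
  P(high score | strong preparation) = 0.67594×0.43 + 0.844451×0.57
        = 0.290654 + 0.481337 = 0.771991
Configurations with easy paper contribute 0.481337, so
  P(easy paper | high score, strong preparation) = 0.481337 / 0.771991 ≈ 0.6235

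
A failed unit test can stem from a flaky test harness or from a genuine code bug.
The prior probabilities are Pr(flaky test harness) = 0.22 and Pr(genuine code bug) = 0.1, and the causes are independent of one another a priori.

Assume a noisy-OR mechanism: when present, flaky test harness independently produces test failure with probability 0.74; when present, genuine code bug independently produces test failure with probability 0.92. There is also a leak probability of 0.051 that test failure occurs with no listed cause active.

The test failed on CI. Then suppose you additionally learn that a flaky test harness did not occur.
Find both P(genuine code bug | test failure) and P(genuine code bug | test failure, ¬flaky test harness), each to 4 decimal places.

Under noisy-OR, P(test failure | causes) = 1 − (1−0.051)·∏(1−qᵢ) over the active causes.
P(test failure) = 0.051×0.78×0.9 + 0.92408×0.78×0.1 + 0.75326×0.22×0.9 + 0.980261×0.22×0.1 = 0.035802 + 0.072078 + 0.149145 + 0.021566 = 0.278591
Restricting to configurations with genuine code bug present: 0.072078 + 0.021566 = 0.093644.
So P(genuine code bug | test failure) = 0.093644/0.278591 ≈ 0.3361.

Now also conditioning on flaky test harness≠true:
By total probability over both values of genuine code bug:
  P(test failure | ¬flaky test harness) = 0.051*0.9 + 0.92408*0.1
        = 0.045900 + 0.092408 = 0.138308
The terms with genuine code bug present sum to 0.092408, so
  P(genuine code bug | test failure, ¬flaky test harness) = 0.092408 / 0.138308 ≈ 0.6681
Ruling out flaky test harness raises the posterior on genuine code bug — the flip side of explaining away.

P(genuine code bug | test failure) ≈ 0.3361; P(genuine code bug | test failure, ¬flaky test harness) ≈ 0.6681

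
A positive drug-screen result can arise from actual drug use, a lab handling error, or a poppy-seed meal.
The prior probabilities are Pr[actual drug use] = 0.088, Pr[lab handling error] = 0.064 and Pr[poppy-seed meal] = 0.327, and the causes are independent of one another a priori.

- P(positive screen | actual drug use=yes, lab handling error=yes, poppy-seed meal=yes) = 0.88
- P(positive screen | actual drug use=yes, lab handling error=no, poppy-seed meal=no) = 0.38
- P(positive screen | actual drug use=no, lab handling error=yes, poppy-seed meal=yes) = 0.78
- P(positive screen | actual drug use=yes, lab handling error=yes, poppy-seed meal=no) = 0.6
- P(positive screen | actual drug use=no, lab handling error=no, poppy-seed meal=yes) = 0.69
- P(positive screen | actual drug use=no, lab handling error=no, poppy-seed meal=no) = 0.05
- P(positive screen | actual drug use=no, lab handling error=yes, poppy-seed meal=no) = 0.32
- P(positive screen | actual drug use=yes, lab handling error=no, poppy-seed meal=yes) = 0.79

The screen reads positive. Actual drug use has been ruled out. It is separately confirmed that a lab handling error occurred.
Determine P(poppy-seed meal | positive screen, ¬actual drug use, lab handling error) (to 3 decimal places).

P(poppy-seed meal | positive screen, ¬actual drug use, lab handling error) ≈ 0.542

For the numerator, keep only poppy-seed meal=true terms: 0.78·0.327 = 0.255060
Normalizer over all consistent configurations: 0.32·0.673 + 0.78·0.327 = 0.470420
Posterior = 0.255060 / 0.470420 ≈ 0.542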